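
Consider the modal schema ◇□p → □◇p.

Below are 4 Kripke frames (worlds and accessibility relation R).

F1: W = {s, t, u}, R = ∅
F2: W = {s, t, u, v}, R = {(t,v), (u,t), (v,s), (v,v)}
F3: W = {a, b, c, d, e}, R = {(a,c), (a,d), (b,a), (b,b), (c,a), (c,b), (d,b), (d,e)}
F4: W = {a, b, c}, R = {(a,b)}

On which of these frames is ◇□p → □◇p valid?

F1

Frame correspondent (Sahlqvist): ∀x ∀y ∀z (Rxy ∧ Rxz → ∃w (Ryw ∧ Rzw)) — i.e. convergence.
F1: condition met.
F2: fails — Rvs and Rvs but s and s have no common successor.
F3: fails — Rbb and Rba but b and a have no common successor.
F4: fails — Rab and Rab but b and b have no common successor.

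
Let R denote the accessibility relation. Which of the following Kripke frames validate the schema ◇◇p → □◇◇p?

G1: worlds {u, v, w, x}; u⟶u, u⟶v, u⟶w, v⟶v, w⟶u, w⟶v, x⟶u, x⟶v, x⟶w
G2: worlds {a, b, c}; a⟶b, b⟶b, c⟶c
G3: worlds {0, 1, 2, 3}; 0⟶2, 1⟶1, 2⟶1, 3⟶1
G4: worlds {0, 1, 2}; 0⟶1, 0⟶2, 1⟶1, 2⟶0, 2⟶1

The schema corresponds to a generalized confluence (Geach) condition: ∀x ∀y ∀z ((xR²y ∧ xRz) → ∃w (y = w ∧ zR²w)).
G1: fails — uR²u, uRv but no t with u=t and vR²t.
G2: satisfies the condition.
G3: satisfies the condition.
G4: fails — 0R²0, 0R1 but no w with 0=w and 1R²w.

G2, G3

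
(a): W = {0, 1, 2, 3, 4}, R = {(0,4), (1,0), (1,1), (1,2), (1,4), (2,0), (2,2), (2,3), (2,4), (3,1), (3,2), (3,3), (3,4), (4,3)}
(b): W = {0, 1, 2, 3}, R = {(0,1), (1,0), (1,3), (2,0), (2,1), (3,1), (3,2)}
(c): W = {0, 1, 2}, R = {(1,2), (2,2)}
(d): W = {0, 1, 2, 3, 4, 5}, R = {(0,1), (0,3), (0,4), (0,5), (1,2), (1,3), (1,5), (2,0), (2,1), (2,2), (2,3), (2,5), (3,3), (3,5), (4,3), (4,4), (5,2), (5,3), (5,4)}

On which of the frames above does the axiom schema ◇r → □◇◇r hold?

This is the axiom for a generalized confluence (Geach) condition; its first-order frame correspondent is ∀x ∀y ∀z ((xRy ∧ xRz) → ∃w (y = w ∧ zR²w)).
(a): fails — 1R0, 1R0 but no w with 0=w and 0R²w.
(b): fails — 2R0, 2R1 but no w with 0=w and 1R²w.
(c): condition met.
(d): fails — 0R1, 0R3 but no w with 1=w and 3R²w.
Valid on: (c).

(c)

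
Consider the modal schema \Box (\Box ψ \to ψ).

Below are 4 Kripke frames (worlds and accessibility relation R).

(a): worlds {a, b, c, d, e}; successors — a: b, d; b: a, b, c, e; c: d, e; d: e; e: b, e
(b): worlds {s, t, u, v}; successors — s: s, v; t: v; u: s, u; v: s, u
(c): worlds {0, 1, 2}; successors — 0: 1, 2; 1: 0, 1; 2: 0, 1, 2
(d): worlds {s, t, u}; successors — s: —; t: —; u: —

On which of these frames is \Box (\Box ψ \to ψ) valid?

(d)

Frame correspondent (Sahlqvist): \forall x \forall y (Rxy \to Ryy) — i.e. shift-reflexivity.
(a): fails — Rbc but not Rcc.
(b): fails — Rtv but not Rvv.
(c): fails — R10 but not R00.
(d): ✓.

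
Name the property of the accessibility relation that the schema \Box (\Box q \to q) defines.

Suppose □(□q→q) is valid. Take Rxy and set V(q)={w : Ryw}. Then at y, □q holds; since □(□q→q) at x, □q→q at y, so q at y, i.e. Ryy.

shift-reflexivity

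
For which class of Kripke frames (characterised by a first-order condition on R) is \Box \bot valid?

Emptiness of R

□⊥ is valid iff no world has any successor (otherwise □⊥ fails at any world with one).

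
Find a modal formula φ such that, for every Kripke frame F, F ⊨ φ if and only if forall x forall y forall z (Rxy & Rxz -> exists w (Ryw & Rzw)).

◇□q → □◇q

The condition is convergence. The .2 schema ◇□q → □◇q defines it.
Suppose ◇□q→□◇q is valid. Take Rxy, Rxz and set V(q)={w : Ryw}. Then □q at y so ◇□q at x, so □◇q at x, so ◇q at z, giving w with Rzw and Ryw.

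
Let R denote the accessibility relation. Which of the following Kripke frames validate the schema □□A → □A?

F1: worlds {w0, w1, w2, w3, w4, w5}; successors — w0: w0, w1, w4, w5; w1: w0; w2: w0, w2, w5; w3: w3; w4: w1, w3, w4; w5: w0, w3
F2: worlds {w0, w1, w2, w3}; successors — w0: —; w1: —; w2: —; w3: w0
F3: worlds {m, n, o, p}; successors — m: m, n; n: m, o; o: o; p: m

F1, F3

Frame correspondent (Sahlqvist): ∀x ∀y (Rxy → ∃z (Rxz ∧ Rzy)) — i.e. density.
F1: satisfies the condition.
F2: fails — Rw3w0 but no z with Rw3z and Rzw0.
F3: satisfies the condition.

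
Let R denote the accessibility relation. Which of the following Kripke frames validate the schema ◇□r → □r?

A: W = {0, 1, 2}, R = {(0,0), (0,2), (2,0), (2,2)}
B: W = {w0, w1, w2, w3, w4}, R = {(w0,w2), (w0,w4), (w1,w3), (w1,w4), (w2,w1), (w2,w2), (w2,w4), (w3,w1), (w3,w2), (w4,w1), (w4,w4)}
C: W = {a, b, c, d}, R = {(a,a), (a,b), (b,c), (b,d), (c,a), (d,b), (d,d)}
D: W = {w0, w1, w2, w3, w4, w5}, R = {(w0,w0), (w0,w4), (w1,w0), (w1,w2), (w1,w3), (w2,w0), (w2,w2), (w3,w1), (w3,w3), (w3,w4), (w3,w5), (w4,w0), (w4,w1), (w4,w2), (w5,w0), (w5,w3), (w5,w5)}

The schema corresponds to the Euclidean property: ∀x ∀y ∀z (Rxy ∧ Rxz → Ryz).
A: holds.
B: fails — Rw0w4 and Rw0w2 but not Rw4w2.
C: fails — Rab and Rab but not Rbb.
D: fails — Rw0w4 and Rw0w4 but not Rw4w4.
Valid on: A.

A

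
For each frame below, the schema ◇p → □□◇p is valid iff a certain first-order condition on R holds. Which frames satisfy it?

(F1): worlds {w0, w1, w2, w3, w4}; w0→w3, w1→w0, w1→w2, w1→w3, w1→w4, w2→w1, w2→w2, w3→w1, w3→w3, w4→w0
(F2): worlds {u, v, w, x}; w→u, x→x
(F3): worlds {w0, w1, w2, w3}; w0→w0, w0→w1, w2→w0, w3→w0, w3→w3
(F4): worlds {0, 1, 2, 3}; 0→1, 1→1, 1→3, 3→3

This is the axiom for a generalized confluence (Geach) condition; its first-order frame correspondent is ∀x ∀y ∀z ((xRy ∧ xR²z) → ∃w (y = w ∧ zRw)).
(F1): fails — w1Rw0, w1R²w0 but no w with w0=w and w0Rw.
(F2): condition met.
(F3): fails — w0Rw0, w0R²w1 but no w with w0=w and w1Rw.
(F4): fails — 0R1, 0R²3 but no w with 1=w and 3Rw.
Valid on: (F2).

(F2)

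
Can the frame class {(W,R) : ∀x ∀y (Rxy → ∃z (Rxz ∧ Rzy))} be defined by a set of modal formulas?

The condition is density. A defining modal formula is □□r → □r.
Suppose □□r→□r is valid. Take Rxy and set V(r)={w : xR²w}. Then □□r at x, so □r at x, so r at y, i.e. ∃z(Rxz∧Rzy).

Yes — defined by □□r → □r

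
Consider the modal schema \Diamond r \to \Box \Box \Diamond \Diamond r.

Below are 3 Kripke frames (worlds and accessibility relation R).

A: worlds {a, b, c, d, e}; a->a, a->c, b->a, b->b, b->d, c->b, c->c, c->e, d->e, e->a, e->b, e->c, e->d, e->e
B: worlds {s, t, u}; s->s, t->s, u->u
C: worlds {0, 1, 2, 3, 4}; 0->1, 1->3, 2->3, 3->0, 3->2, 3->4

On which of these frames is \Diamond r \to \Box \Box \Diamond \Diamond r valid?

B

The schema corresponds to a generalized confluence (Geach) condition: \forall x \forall y \forall z ((xRy \wedge x R^2 z) \to \exists w (y = w \wedge z R^2 w)).
A: fails — bRd, bR²a but no w with d=w and aR²w.
B: ✓.
C: fails — 1R3, 1R²2 but no w with 3=w and 2R²w.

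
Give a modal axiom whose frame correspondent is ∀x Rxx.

A defining formula is □p → p (the T axiom).
Suppose □p→p is valid. At any x set V(p)={w : Rxw}. Then □p holds at x, so p holds at x, i.e. Rxx.

□p → p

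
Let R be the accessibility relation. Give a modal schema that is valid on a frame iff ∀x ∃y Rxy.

□r → ◇r

The condition is seriality. The D schema □r → ◇r defines it.
Suppose □r→◇r is valid. At any x set V(r)=W. Then □r at x, so ◇r at x, so x has a successor.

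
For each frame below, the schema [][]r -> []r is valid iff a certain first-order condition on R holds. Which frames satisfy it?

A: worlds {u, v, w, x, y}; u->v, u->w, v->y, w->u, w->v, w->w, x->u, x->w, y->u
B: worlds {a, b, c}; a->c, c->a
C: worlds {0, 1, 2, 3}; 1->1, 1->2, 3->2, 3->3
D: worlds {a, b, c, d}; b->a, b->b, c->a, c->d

C

The schema corresponds to density: forall x forall y (Rxy -> exists z (Rxz & Rzy)).
A: fails — Rvy but no z with Rvz and Rzy.
B: fails — Rac but no z with Raz and Rzc.
C: ✓.
D: fails — Rca but no z with Rcz and Rza.
Valid on: C.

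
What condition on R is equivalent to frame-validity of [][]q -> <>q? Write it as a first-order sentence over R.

forall x exists w (x R^2 w & xRw)

This is a Sahlqvist (Geach-type) schema ◇^0□^2q → □^0◇^1q.
Minimal-valuation argument: fix x; take any y with xR^0y and any z with xR^0z. Set V(q) to the set of worlds R-reachable from y in exactly 2 steps. Then □^2q holds at y, so the antecedent holds at x; validity forces ◇^1q at z, giving a w with zR^1w and yR^2w.
First-order correspondent: forall x exists w (x R^2 w & xRw).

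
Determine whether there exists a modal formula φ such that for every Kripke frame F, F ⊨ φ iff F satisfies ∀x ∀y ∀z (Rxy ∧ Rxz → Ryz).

Yes: it is the Euclidean property, defined by the 5 schema ◇r → □◇r.
Suppose ◇r→□◇r is valid. Take Rxy, Rxz and set V(r)={y}. Then ◇r at x, so □◇r at x, so ◇r at z, so some w with Rzw has r; w=y, i.e. Rzy. By symmetry of the argument, Ryz.

Yes, by ◇r → □◇r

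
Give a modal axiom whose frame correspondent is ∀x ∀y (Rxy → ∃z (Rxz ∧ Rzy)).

The condition is density. The C4 schema □□q → □q defines it.

□□q → □q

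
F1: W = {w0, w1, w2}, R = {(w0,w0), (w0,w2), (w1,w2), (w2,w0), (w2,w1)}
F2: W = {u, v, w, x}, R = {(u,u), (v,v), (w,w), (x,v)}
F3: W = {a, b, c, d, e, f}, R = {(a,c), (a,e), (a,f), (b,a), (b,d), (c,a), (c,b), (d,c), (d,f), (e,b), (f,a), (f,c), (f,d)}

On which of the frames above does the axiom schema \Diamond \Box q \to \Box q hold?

F2

The schema corresponds to the Euclidean property: \forall x \forall y \forall z (Rxy \wedge Rxz \to Ryz).
F1: fails — Rw0w2 and Rw0w2 but not Rw2w2.
F2: ✓.
F3: fails — Rae and Rae but not Ree.
Valid on: F2.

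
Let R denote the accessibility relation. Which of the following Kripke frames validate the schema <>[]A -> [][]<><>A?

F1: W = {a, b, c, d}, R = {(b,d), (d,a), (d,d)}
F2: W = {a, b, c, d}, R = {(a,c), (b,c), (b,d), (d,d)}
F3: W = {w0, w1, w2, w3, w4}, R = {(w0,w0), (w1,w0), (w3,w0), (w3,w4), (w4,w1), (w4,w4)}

none

This is the axiom for a generalized confluence (Geach) condition; its first-order frame correspondent is forall x forall y forall z ((xRy & x R^2 z) -> exists w (yRw & z R^2 w)).
F1: fails — bRd, bR²a but no w with dRw and aR²w.
F2: fails — bRc, bR²d but no w with cRw and dR²w.
F3: fails — w3Rw4, w3R²w0 but no w with w4Rw and w0R²w.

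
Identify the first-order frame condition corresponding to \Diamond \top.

◇⊤ holds at w iff w has a successor, so frame-validity of ◇⊤ is exactly seriality. Equivalently via □A → ◇A:
Suppose □A→◇A is valid. At any x set V(A)=W. Then □A at x, so ◇A at x, so x has a successor.
Conversely, on a frame with seriality the schema holds at every world under every valuation.
So the correspondent is seriality.

seriality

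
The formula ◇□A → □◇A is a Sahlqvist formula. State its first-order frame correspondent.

Convergence

Suppose ◇□A→□◇A is valid. Take Rxy, Rxz and set V(A)={w : Ryw}. Then □A at y so ◇□A at x, so □◇A at x, so ◇A at z, giving w with Rzw and Ryw.
The converse is a direct semantic check.
So the correspondent is convergence.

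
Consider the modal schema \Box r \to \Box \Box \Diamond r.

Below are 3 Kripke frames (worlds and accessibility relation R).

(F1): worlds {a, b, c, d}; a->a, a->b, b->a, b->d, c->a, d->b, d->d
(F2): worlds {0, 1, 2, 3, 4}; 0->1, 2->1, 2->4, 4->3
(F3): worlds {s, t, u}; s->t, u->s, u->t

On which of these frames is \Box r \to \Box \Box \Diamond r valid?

Frame correspondent (Sahlqvist): \forall x \forall z (x R^2 z \to \exists w (xRw \wedge zRw)) — i.e. a generalized confluence (Geach) condition.
(F1): ✓.
(F2): fails — 2R²3 but no w with 2Rw and 3Rw.
(F3): fails — uR²t but no w with uRw and tRw.
Valid on: (F1).

(F1)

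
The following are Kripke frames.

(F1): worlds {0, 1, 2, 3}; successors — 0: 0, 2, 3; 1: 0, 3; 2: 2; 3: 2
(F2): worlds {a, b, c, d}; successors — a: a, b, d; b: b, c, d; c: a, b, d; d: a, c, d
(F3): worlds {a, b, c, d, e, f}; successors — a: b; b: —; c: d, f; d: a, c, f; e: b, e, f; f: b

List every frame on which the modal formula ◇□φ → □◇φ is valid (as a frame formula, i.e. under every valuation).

This is the axiom for convergence; its first-order frame correspondent is ∀x ∀y ∀z (Rxy ∧ Rxz → ∃w (Ryw ∧ Rzw)).
(F1): holds.
(F2): holds.
(F3): fails — Rab and Rab but b and b have no common successor.
Valid on: (F1), (F2).

(F1), (F2)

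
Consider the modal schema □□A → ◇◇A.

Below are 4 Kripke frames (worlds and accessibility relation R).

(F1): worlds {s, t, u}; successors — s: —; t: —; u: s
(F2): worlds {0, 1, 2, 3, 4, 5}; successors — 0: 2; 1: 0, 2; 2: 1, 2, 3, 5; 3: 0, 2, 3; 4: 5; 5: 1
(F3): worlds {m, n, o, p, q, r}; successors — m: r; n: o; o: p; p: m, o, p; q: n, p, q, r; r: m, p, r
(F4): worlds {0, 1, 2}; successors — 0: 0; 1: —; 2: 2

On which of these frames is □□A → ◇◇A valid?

(F2), (F3)

The schema corresponds to a generalized confluence (Geach) condition: ∀x ∃w (xR²w ∧ xR²w).
(F1): fails — at s but no w with sR²w and sR²w.
(F2): holds.
(F3): holds.
(F4): fails — at 1 but no w with 1R²w and 1R²w.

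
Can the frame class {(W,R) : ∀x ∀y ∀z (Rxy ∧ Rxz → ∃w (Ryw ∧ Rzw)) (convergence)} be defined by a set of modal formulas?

Yes, by ◇□q → □◇q

Yes: it is convergence, defined by the .2 schema ◇□q → □◇q.
Suppose ◇□q→□◇q is valid. Take Rxy, Rxz and set V(q)={w : Ryw}. Then □q at y so ◇□q at x, so □◇q at x, so ◇q at z, giving w with Rzw and Ryw.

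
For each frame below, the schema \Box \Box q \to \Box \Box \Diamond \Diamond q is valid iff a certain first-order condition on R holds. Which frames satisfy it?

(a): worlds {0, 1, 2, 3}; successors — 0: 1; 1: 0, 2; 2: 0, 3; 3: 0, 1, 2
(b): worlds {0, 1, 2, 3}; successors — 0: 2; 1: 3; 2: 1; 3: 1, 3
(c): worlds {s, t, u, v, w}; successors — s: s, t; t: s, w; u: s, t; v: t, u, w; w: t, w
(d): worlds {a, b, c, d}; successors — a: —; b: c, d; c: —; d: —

The schema corresponds to a generalized confluence (Geach) condition: \forall x \forall z (x R^2 z \to \exists w (x R^2 w \wedge z R^2 w)).
(a): satisfies the condition.
(b): satisfies the condition.
(c): satisfies the condition.
(d): satisfies the condition.

(a), (b), (c), (d)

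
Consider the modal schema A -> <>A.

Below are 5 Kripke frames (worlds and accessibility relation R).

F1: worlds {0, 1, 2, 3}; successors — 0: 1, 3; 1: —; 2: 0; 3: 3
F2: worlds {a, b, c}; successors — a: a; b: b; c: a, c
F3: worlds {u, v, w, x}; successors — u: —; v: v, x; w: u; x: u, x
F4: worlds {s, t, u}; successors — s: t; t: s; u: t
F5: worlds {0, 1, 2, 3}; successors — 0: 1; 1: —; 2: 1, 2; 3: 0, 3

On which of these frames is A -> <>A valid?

F2

This is the axiom for reflexivity; its first-order frame correspondent is forall x Rxx.
F1: fails — world 0 does not see itself.
F2: holds.
F3: fails — world u does not see itself.
F4: fails — world s does not see itself.
F5: fails — world 0 does not see itself.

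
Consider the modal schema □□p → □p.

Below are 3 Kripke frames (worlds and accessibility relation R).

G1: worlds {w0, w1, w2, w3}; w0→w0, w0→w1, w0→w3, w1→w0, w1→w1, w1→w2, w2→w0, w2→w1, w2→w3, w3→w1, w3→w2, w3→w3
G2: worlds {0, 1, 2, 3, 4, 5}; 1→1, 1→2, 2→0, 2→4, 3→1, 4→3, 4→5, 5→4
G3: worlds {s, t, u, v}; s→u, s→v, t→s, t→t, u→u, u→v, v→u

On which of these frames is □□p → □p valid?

G1, G3

Frame correspondent (Sahlqvist): ∀x ∀y (Rxy → ∃z (Rxz ∧ Rzy)) — i.e. density.
G1: condition met.
G2: fails — R43 but no z with R4z and Rz3.
G3: condition met.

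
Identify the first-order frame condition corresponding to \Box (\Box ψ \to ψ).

shift-reflexivity

Suppose □(□ψ→ψ) is valid. Take Rxy and set V(ψ)={w : Ryw}. Then at y, □ψ holds; since □(□ψ→ψ) at x, □ψ→ψ at y, so ψ at y, i.e. Ryy.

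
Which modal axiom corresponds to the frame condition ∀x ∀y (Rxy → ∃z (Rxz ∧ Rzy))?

□□q → □q

A defining formula is □□q → □q (the C4 axiom).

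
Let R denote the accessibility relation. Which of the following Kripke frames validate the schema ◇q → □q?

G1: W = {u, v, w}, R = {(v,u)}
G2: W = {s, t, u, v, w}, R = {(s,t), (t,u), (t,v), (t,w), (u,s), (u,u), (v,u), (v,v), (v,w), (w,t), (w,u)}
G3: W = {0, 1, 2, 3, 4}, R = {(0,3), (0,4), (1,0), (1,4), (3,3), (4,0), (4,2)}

Frame correspondent (Sahlqvist): ∀x ∀y ∀z (Rxy ∧ Rxz → y = z) — i.e. partial functionality.
G1: condition met.
G2: fails — t sees both u and v.
G3: fails — 0 sees both 3 and 4.
Valid on: G1.

G1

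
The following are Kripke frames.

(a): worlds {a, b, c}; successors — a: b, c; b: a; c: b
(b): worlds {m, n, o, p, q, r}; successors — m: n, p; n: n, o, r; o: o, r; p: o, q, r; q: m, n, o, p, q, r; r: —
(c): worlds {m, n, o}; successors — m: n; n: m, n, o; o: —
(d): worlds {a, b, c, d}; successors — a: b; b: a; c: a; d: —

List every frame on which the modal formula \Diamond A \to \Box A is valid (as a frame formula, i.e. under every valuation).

This is the axiom for partial functionality; its first-order frame correspondent is \forall x \forall y \forall z (Rxy \wedge Rxz \to y = z).
(a): fails — a sees both b and c.
(b): fails — m sees both n and p.
(c): fails — n sees both m and n.
(d): holds.

(d)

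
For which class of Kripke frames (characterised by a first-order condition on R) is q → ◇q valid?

Reflexivity

This is frame-equivalent to □q → q (substitute ¬q for q and contrapose).
Suppose □q→q is valid. At any x set V(q)={w : Rxw}. Then □q holds at x, so q holds at x, i.e. Rxx.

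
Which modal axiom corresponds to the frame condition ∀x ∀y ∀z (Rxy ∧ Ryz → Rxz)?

The condition is transitivity. The 4 schema □s → □□s defines it.
Suppose □s→□□s is valid. Take Rxy, Ryz and set V(s)={w : Rxw}. Then □s at x, so □□s at x, so □s at y, so s at z, i.e. Rxz.

□s → □□s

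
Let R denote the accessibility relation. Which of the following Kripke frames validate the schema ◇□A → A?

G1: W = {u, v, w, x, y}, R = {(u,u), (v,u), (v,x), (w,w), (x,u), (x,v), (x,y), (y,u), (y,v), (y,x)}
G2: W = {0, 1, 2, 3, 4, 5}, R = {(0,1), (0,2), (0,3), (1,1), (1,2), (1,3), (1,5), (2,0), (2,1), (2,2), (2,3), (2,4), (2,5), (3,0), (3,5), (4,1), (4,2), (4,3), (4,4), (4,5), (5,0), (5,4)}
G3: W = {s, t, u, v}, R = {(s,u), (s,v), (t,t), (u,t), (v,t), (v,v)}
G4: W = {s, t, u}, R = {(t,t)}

Frame correspondent (Sahlqvist): ∀x ∀y (Rxy → Ryx) — i.e. symmetry.
G1: fails — Rvu but not Ruv.
G2: fails — R01 but not R10.
G3: fails — Rut but not Rtu.
G4: satisfies the condition.

G4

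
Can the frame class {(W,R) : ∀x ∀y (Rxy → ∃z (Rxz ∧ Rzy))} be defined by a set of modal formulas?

Definable; □□r → □r defines it

The condition is density. A defining modal formula is □□r → □r.
Suppose □□r→□r is valid. Take Rxy and set V(r)={w : xR²w}. Then □□r at x, so □r at x, so r at y, i.e. ∃z(Rxz∧Rzy).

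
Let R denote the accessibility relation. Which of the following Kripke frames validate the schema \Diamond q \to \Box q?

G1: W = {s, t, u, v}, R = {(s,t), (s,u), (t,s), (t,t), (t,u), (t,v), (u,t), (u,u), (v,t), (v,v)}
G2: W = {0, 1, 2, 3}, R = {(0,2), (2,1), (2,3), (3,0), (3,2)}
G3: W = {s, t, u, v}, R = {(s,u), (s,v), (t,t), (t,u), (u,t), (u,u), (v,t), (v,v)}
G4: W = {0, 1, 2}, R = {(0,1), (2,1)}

G4

The schema corresponds to partial functionality: \forall x \forall y \forall z (Rxy \wedge Rxz \to y = z).
G1: fails — s sees both t and u.
G2: fails — 2 sees both 1 and 3.
G3: fails — s sees both u and v.
G4: holds.
Valid on: G4.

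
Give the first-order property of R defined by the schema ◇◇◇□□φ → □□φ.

∀x ∀y ∀z ((xR³y ∧ xR²z) → ∃w (yR²w ∧ z = w))

This is a Sahlqvist (Geach-type) schema ◇^3□^2φ → □^2◇^0φ.
First-order correspondent: ∀x ∀y ∀z ((xR³y ∧ xR²z) → ∃w (yR²w ∧ z = w)).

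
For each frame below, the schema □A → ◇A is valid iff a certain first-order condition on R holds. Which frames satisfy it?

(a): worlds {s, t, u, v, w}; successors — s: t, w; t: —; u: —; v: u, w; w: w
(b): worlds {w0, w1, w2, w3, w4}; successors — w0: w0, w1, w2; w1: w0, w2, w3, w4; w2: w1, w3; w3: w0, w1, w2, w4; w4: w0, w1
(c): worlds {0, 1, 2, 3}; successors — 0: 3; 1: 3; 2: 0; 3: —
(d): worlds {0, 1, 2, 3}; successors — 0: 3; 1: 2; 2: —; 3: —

(b)

The schema corresponds to seriality: ∀x ∃y Rxy.
(a): fails — world t has no successor.
(b): condition met.
(c): fails — world 3 has no successor.
(d): fails — world 2 has no successor.
Valid on: (b).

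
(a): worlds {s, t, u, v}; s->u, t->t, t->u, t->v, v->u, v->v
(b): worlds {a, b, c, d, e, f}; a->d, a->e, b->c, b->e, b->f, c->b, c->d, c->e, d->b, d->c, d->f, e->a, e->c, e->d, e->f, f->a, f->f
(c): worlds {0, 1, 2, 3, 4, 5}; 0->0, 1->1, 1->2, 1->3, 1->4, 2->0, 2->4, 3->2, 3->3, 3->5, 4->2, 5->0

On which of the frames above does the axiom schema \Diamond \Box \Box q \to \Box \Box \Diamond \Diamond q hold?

Frame correspondent (Sahlqvist): \forall x \forall y \forall z ((xRy \wedge x R^2 z) \to \exists w (y R^2 w \wedge z R^2 w)) — i.e. a generalized confluence (Geach) condition.
(a): fails — tRt, tR²u but no w with tR²w and uR²w.
(b): holds.
(c): holds.
Valid on: (b), (c).

(b), (c)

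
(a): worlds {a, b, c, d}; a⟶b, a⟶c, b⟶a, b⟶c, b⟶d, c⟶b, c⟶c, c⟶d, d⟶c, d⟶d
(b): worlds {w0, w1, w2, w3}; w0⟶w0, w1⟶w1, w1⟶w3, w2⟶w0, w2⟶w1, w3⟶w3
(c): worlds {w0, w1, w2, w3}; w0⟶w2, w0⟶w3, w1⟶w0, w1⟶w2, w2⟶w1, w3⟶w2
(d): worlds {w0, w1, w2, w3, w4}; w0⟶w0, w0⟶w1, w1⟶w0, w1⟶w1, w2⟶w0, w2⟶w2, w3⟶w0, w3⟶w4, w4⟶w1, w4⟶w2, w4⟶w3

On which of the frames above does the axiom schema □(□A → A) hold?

(b)

The schema corresponds to shift-reflexivity: ∀x ∀y (Rxy → Ryy).
(a): fails — Rab but not Rbb.
(b): ✓.
(c): fails — Rw1w2 but not Rw2w2.
(d): fails — Rw4w3 but not Rw3w3.
Valid on: (b).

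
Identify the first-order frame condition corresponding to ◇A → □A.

This is the CD axiom.
Its frame correspondent is partial functionality — ∀x ∀y ∀z (Rxy ∧ Rxz → y = z).

partial functionality: ∀x ∀y ∀z (Rxy ∧ Rxz → y = z)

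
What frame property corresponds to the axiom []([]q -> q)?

shift-reflexivity

This is the T□ axiom.
It corresponds to shift-reflexivity: forall x forall y (Rxy -> Ryy).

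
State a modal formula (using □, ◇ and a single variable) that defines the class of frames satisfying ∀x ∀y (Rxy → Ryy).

□(□p → p)

This is shift-reflexivity; the standard corresponding axiom is T□: □(□p → p).
Suppose □(□p→p) is valid. Take Rxy and set V(p)={w : Ryw}. Then at y, □p holds; since □(□p→p) at x, □p→p at y, so p at y, i.e. Ryy.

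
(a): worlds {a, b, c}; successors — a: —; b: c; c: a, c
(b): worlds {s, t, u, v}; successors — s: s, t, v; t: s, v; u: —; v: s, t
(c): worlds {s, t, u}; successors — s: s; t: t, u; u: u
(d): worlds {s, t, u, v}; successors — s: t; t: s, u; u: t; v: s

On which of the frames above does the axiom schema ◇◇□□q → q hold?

(b)

The schema corresponds to a generalized confluence (Geach) condition: ∀x ∀y (xR²y → ∃w (yR²w ∧ x = w)).
(a): fails — bR²a but no w with aR²w and b=w.
(b): ✓.
(c): fails — tR²u but no w with uR²w and t=w.
(d): fails — vR²t but no w with tR²w and v=w.
Valid on: (b).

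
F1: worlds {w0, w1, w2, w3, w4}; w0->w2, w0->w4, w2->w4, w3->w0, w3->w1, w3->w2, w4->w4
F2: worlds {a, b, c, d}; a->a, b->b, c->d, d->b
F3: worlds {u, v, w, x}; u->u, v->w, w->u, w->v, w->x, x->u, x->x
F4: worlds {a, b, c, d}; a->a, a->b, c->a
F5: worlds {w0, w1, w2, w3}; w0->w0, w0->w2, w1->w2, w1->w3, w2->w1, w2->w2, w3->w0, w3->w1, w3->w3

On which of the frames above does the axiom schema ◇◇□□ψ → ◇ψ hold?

F5

Frame correspondent (Sahlqvist): ∀x ∀y (xR²y → ∃w (yR²w ∧ xRw)) — i.e. a generalized confluence (Geach) condition.
F1: fails — w3R²w2 but no w with w2R²w and w3Rw.
F2: fails — cR²b but no w with bR²w and cRw.
F3: fails — vR²u but no t with uR²t and vRt.
F4: fails — aR²b but no w with bR²w and aRw.
F5: satisfies the condition.
Valid on: F5.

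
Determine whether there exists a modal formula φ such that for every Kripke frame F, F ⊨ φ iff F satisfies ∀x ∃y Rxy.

Yes: it is seriality, defined by the D schema □p → ◇p.
Suppose □p→◇p is valid. At any x set V(p)=W. Then □p at x, so ◇p at x, so x has a successor.

Definable; □p → ◇p defines it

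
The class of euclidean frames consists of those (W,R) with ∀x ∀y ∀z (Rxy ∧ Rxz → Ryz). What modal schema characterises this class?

◇ψ → □◇ψ

This is the Euclidean property; the standard corresponding axiom is 5: ◇ψ → □◇ψ.
Suppose ◇ψ→□◇ψ is valid. Take Rxy, Rxz and set V(ψ)={y}. Then ◇ψ at x, so □◇ψ at x, so ◇ψ at z, so some w with Rzw has ψ; w=y, i.e. Rzy. By symmetry of the argument, Ryz.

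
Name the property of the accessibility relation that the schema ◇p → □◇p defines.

The Euclidean property

This is the 5 axiom.
Its frame correspondent is the Euclidean property — ∀x ∀y ∀z (Rxy ∧ Rxz → Ryz).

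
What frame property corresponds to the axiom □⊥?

Emptiness of R

□⊥ is valid iff no world has any successor (otherwise □⊥ fails at any world with one).
Conversely, on a frame with emptiness of R the schema holds at every world under every valuation.
So the correspondent is emptiness of R.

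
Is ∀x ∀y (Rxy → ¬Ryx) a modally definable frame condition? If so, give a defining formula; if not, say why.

If a class were modally definable it would be closed under surjective bounded morphisms (Goldblatt–Thomason).
The 4-cycle (worlds a,b,c,d with a→b→c→d→a) is asymmetric. Mapping every world to a single reflexive point • is a surjective bounded morphism, and the reflexive point is not asymmetric (R•• but asymmetry requires ¬R••).
So no modal formula (or set of formulas) defines exactly the asymmetric frames.

No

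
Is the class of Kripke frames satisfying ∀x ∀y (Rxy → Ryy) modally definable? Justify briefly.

Yes — defined by □(□p → p)

The condition is shift-reflexivity. A defining modal formula is □(□p → p).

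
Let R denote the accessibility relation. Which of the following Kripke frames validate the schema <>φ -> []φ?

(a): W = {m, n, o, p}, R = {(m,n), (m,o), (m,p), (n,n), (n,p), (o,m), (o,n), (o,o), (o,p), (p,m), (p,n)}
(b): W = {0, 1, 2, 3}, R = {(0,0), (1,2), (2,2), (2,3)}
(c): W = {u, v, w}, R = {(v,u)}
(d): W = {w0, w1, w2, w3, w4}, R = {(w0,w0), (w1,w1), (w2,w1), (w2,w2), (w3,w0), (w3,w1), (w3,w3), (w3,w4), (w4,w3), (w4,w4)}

This is the axiom for partial functionality; its first-order frame correspondent is forall x forall y forall z (Rxy & Rxz -> y = z).
(a): fails — m sees both n and o.
(b): fails — 2 sees both 2 and 3.
(c): satisfies the condition.
(d): fails — w2 sees both w1 and w2.
Valid on: (c).

(c)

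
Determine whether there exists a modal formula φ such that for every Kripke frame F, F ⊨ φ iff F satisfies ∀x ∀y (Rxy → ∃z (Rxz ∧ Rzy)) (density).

The condition is density. A defining modal formula is □□r → □r.
Suppose □□r→□r is valid. Take Rxy and set V(r)={w : xR²w}. Then □□r at x, so □r at x, so r at y, i.e. ∃z(Rxz∧Rzy).

Yes — defined by □□r → □r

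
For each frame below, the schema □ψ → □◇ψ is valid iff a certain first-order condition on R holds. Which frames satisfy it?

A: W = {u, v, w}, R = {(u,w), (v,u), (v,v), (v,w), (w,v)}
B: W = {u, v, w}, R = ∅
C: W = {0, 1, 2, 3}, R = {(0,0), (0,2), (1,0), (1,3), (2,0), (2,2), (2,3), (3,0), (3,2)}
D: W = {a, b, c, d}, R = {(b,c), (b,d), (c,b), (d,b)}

B, C

This is the axiom for a generalized confluence (Geach) condition; its first-order frame correspondent is ∀x ∀z (xRz → ∃w (xRw ∧ zRw)).
A: fails — uRw but no t with uRt and wRt.
B: ✓.
C: ✓.
D: fails — bRc but no w with bRw and cRw.
Valid on: B, C.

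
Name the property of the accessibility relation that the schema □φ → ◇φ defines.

seriality: ∀x ∃y Rxy

Suppose □φ→◇φ is valid. At any x set V(φ)=W. Then □φ at x, so ◇φ at x, so x has a successor.
Conversely, any frame satisfying ∀x ∃y Rxy validates the schema.
Frame condition: ∀x ∃y Rxy.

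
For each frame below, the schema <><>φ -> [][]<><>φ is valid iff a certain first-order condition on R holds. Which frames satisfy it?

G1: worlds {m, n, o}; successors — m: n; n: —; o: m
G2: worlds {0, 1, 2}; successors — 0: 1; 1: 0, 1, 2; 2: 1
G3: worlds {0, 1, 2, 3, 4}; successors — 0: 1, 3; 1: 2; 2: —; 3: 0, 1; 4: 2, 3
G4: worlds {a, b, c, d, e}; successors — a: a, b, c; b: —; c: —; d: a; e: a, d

The schema corresponds to a generalized confluence (Geach) condition: forall x forall y forall z ((x R^2 y & x R^2 z) -> exists w (y = w & z R^2 w)).
G1: fails — oR²n, oR²n but no w with n=w and nR²w.
G2: ✓.
G3: fails — 0R²0, 0R²1 but no w with 0=w and 1R²w.
G4: fails — aR²a, aR²b but no w with a=w and bR²w.

G2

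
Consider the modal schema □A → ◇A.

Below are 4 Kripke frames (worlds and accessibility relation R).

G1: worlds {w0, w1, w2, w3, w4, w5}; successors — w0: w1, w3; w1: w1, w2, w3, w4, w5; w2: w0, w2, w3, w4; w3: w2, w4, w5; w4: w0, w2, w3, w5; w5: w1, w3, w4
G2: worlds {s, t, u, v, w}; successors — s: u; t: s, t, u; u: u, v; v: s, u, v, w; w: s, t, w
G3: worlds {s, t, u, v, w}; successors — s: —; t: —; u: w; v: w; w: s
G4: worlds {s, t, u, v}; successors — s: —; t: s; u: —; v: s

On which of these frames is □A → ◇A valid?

G1, G2

Frame correspondent (Sahlqvist): ∀x ∃y Rxy — i.e. seriality.
G1: holds.
G2: holds.
G3: fails — world s has no successor.
G4: fails — world s has no successor.
Valid on: G1, G2.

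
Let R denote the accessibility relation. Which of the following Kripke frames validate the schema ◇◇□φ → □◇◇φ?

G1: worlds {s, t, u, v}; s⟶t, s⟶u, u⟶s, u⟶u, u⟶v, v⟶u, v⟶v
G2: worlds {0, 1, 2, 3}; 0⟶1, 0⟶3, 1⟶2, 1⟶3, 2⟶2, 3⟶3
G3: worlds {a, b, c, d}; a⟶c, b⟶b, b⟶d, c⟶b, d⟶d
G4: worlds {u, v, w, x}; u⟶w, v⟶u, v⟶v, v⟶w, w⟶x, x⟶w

G3

The schema corresponds to a generalized confluence (Geach) condition: ∀x ∀y ∀z ((xR²y ∧ xRz) → ∃w (yRw ∧ zR²w)).
G1: fails — sR²s, sRt but no w with sRw and tR²w.
G2: fails — 0R²2, 0R3 but no w with 2Rw and 3R²w.
G3: condition met.
G4: fails — vR²u, vRu but no t with uRt and uR²t.
Valid on: G3.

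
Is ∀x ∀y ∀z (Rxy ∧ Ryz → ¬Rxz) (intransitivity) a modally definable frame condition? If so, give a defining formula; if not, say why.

No — not modally definable

If a class were modally definable it would be closed under surjective bounded morphisms (Goldblatt–Thomason).
The 7-cycle (worlds a,b,c,d,e,f,g with a→b→c→d→e→f→g→a) is intransitive. Mapping every world to a single reflexive point • is a surjective bounded morphism; the reflexive point is not intransitive (R••∧R•• but R••).
So the class is not modally definable.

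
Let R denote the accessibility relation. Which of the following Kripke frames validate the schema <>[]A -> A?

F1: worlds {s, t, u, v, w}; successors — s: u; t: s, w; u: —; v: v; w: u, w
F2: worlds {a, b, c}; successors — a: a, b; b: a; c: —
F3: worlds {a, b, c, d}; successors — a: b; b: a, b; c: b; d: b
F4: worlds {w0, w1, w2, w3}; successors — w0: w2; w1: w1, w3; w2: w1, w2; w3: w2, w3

Frame correspondent (Sahlqvist): forall x forall y (Rxy -> Ryx) — i.e. symmetry.
F1: fails — Rwu but not Ruw.
F2: condition met.
F3: fails — Rcb but not Rbc.
F4: fails — Rw3w2 but not Rw2w3.
Valid on: F2.

F2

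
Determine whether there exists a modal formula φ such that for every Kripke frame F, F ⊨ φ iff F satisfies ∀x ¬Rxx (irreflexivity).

Modal frame validity is preserved under surjective bounded morphisms.
The 3-cycle (worlds w0,w1,w2 with w0→w1→w2→w0) is irreflexive, and the map sending every world to a single reflexive point • is a surjective bounded morphism (forth: every edge maps to (•,•); back: every world has a successor). So any modal formula valid on the 3-cycle is also valid on the reflexive point, which is not irreflexive.
Hence irreflexivity is not modally definable.

No — not modally definable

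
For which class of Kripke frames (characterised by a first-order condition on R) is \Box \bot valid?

□⊥ is valid iff no world has any successor (otherwise □⊥ fails at any world with one).

emptiness of R: \forall x \forall y \neg Rxy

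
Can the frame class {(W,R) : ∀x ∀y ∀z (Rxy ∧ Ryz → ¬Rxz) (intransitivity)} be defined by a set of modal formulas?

No — not modally definable

If a class were modally definable it would be closed under surjective bounded morphisms (Goldblatt–Thomason).
The 5-cycle (worlds a,b,c,d,e with a→b→c→d→e→a) is intransitive. Mapping every world to a single reflexive point • is a surjective bounded morphism; the reflexive point is not intransitive (R••∧R•• but R••).
So the class is not modally definable.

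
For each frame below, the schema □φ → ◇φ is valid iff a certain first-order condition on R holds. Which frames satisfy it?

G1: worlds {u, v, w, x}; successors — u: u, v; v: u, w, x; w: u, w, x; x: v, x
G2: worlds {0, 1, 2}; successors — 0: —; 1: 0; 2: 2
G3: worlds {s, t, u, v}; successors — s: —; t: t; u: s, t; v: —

G1

Frame correspondent (Sahlqvist): ∀x ∃y Rxy — i.e. seriality.
G1: ✓.
G2: fails — world 0 has no successor.
G3: fails — world s has no successor.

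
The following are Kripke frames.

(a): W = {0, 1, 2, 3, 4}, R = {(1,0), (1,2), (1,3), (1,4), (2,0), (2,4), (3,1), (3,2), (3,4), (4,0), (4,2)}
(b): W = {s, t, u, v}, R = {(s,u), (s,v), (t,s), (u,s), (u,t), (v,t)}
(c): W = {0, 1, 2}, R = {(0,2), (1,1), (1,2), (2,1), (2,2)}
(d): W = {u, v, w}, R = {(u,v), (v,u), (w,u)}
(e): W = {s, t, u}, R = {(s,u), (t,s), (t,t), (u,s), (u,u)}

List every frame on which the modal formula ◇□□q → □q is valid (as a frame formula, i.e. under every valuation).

Frame correspondent (Sahlqvist): ∀x ∀y ∀z ((xRy ∧ xRz) → ∃w (yR²w ∧ z = w)) — i.e. a generalized confluence (Geach) condition.
(a): fails — 1R0, 1R0 but no w with 0R²w and 0=w.
(b): fails — sRv, sRu but no w with vR²w and u=w.
(c): ✓.
(d): ✓.
(e): fails — tRs, tRt but no w with sR²w and t=w.

(c), (d)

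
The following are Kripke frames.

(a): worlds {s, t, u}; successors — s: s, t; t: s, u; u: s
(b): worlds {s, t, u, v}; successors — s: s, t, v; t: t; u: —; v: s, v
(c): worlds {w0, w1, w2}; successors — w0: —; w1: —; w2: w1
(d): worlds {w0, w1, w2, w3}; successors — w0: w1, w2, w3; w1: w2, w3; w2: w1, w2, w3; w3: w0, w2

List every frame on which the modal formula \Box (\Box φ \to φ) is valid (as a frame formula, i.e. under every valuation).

(b)

The schema corresponds to shift-reflexivity: \forall x \forall y (Rxy \to Ryy).
(a): fails — Rtu but not Ruu.
(b): holds.
(c): fails — Rw2w1 but not Rw1w1.
(d): fails — Rw1w3 but not Rw3w3.
Valid on: (b).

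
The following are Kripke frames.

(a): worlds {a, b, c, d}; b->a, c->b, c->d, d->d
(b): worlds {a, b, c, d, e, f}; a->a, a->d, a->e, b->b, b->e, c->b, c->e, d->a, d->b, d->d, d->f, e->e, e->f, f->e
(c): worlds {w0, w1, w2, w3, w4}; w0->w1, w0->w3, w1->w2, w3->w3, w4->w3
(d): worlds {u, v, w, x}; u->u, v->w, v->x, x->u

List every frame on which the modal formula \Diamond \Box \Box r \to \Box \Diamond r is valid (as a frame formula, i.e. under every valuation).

Frame correspondent (Sahlqvist): \forall x \forall y \forall z ((xRy \wedge xRz) \to \exists w (y R^2 w \wedge zRw)) — i.e. a generalized confluence (Geach) condition.
(a): fails — bRa, bRa but no w with aR²w and aRw.
(b): satisfies the condition.
(c): fails — w0Rw1, w0Rw1 but no w with w1R²w and w1Rw.
(d): fails — vRw, vRw but no t with wR²t and wRt.
Valid on: (b).

(b)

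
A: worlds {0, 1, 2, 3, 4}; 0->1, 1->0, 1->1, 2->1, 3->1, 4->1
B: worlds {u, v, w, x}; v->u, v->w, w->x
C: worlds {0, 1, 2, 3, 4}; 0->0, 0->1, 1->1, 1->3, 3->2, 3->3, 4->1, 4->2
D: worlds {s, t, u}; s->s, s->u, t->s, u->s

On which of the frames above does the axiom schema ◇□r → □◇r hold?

A, D

The schema corresponds to convergence: ∀x ∀y ∀z (Rxy ∧ Rxz → ∃w (Ryw ∧ Rzw)).
A: condition met.
B: fails — Rvu and Rvu but u and u have no common successor.
C: fails — R32 and R32 but 2 and 2 have no common successor.
D: condition met.
Valid on: A, D.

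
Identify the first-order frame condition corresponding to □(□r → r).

Suppose □(□r→r) is valid. Take Rxy and set V(r)={w : Ryw}. Then at y, □r holds; since □(□r→r) at x, □r→r at y, so r at y, i.e. Ryy.
The converse is a direct semantic check.
So the correspondent is shift-reflexivity.

shift-reflexivity: ∀x ∀y (Rxy → Ryy)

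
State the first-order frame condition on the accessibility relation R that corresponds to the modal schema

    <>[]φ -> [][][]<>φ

forall x forall y forall z ((xRy & x R^3 z) -> exists w (yRw & zRw))

This is a Sahlqvist (Geach-type) schema ◇^1□^1φ → □^3◇^1φ.
Minimal-valuation argument: fix x; take any y with xR^1y and any z with xR^3z. Set V(φ) to the set of worlds R-reachable from y in exactly 1 step. Then □^1φ holds at y, so the antecedent holds at x; validity forces ◇^1φ at z, giving a w with zR^1w and yR^1w.
First-order correspondent: forall x forall y forall z ((xRy & x R^3 z) -> exists w (yRw & zRw)).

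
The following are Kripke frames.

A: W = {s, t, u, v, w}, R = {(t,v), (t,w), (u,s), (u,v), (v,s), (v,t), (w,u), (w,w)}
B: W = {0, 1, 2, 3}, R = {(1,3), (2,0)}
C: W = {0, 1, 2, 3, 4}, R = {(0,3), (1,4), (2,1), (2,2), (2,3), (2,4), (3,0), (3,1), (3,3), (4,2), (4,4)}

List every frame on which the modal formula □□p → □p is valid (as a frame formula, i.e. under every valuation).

Frame correspondent (Sahlqvist): ∀x ∀y (Rxy → ∃z (Rxz ∧ Rzy)) — i.e. density.
A: fails — Ruv but no z with Ruz and Rzv.
B: fails — R20 but no z with R2z and Rz0.
C: holds.

C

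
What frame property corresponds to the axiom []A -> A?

Reflexivity

Suppose □A→A is valid. At any x set V(A)={w : Rxw}. Then □A holds at x, so A holds at x, i.e. Rxx.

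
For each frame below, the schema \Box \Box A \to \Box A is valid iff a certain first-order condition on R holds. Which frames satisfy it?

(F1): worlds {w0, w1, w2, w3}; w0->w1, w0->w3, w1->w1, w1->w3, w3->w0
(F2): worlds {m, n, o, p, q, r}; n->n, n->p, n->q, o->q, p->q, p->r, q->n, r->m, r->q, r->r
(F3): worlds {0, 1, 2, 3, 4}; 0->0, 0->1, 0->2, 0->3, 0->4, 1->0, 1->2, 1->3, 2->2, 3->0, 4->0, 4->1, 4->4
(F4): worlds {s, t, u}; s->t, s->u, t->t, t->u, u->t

This is the axiom for density; its first-order frame correspondent is \forall x \forall y (Rxy \to \exists z (Rxz \wedge Rzy)).
(F1): fails — Rw3w0 but no z with Rw3z and Rzw0.
(F2): fails — Roq but no z with Roz and Rzq.
(F3): condition met.
(F4): condition met.
Valid on: (F3), (F4).

(F3), (F4)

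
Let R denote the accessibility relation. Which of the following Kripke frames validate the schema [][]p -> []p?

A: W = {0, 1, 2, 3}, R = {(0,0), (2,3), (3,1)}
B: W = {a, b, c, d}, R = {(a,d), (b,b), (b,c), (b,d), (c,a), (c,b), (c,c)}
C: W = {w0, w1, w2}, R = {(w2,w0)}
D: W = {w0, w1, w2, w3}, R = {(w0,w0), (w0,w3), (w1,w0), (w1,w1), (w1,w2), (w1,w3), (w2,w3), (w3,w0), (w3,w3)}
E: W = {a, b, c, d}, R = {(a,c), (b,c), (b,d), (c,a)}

D

The schema corresponds to density: forall x forall y (Rxy -> exists z (Rxz & Rzy)).
A: fails — R23 but no z with R2z and Rz3.
B: fails — Rad but no z with Raz and Rzd.
C: fails — Rw2w0 but no z with Rw2z and Rzw0.
D: satisfies the condition.
E: fails — Rac but no z with Raz and Rzc.
Valid on: D.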